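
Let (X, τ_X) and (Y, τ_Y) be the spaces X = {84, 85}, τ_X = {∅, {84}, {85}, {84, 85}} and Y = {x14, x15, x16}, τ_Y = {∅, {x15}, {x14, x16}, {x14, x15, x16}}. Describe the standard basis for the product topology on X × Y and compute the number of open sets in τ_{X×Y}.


Basis B = {∅ × ∅, {84} × {x15}, {85} × {x15}, {84} × {x14, x16}, {84, 85} × {x15}, {85} × {x14, x16}, {84} × {x14, x15, x16}, {85} × {x14, x15, x16}, {84, 85} × {x14, x16}, {84, 85} × {x14, x15, x16}}; |τ_{X×Y}| = 16.

Enumerate products U × V with U ∈ τ_X, V ∈ τ_Y (deduplicated):
  ∅ × ∅ = {} (∅)
  {84} × {x15} = {(84,x15)}
  {85} × {x15} = {(85,x15)}
  {84} × {x14, x16} = {(84,x14), (84,x16)}
  {84, 85} × {x15} = {(84,x15), (85,x15)}
  {85} × {x14, x16} = {(85,x14), (85,x16)}
  {84} × {x14, x15, x16} = {(84,x14), (84,x15), (84,x16)}
  {85} × {x14, x15, x16} = {(85,x14), (85,x15), (85,x16)}
  {84, 85} × {x14, x16} = {(84,x14), (84,x16), (85,x14), (85,x16)}
  {84, 85} × {x14, x15, x16} = {(84,x14), (84,x15), (84,x16), (85,x14), (85,x15), (85,x16)}
These 10 distinct sets form the basis B.
Close under arbitrary unions to get τ_{X×Y}; counting gives |τ_{X×Y}| = 16.


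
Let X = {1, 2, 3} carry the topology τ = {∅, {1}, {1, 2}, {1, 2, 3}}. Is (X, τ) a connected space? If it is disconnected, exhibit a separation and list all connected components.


(X, τ) is connected.

Find clopen sets (U ∈ τ with X ∖ U ∈ τ):
  U = ∅, X ∖ U = {1, 2, 3} — both open, so U is clopen.
  U = {1, 2, 3}, X ∖ U = ∅ — both open, so U is clopen.
Only trivial clopens (∅ and X) exist, so (X, τ) is connected.
Compute connected components by grouping points that agree on all clopens:
  component: {1, 2, 3}


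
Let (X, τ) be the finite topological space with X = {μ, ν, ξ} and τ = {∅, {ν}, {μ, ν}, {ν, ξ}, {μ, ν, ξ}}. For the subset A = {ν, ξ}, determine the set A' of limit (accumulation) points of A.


A' = {μ, ξ}

For each x ∈ X, list the open sets U ∈ τ with x ∈ U, then check whether U ∩ (A ∖ {x}) ≠ ∅ for every such U.
  x = μ: opens ∋ x are {μ, ν}, {μ, ν, ξ}; each meets A ∖ {μ}, so x IS a limit point.
  x = ν: open {ν} ∋ x has {ν} ∩ (A ∖ {ν}) = ∅, so x is NOT a limit point.
  x = ξ: opens ∋ x are {ν, ξ}, {μ, ν, ξ}; each meets A ∖ {ξ}, so x IS a limit point.
Collecting: A' = {μ, ξ}.


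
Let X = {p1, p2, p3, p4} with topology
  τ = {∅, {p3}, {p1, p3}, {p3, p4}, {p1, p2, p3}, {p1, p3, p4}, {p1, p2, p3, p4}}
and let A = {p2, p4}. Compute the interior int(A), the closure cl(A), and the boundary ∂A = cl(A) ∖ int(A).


int(A) = ∅, cl(A) = {p2, p4}, ∂A = {p2, p4}.

Closed sets in (X, τ) are complements of opens:
  closed(X, τ) = {∅, {p2}, {p4}, {p1, p2}, {p2, p4}, {p1, p2, p4}, {p1, p2, p3, p4}}.
int(A) = ⋃ {U ∈ τ : U ⊆ A}. Opens contained in A: ∅.
Taking the union of these: int(A) = ∅.
cl(A) = ⋂ {C closed : A ⊆ C}. Closed sets containing A: {p2, p4}, {p1, p2, p4}, {p1, p2, p3, p4}.
Intersecting these: cl(A) = {p2, p4}.
∂A = cl(A) ∖ int(A) = {p2, p4} ∖ ∅ = {p2, p4}.


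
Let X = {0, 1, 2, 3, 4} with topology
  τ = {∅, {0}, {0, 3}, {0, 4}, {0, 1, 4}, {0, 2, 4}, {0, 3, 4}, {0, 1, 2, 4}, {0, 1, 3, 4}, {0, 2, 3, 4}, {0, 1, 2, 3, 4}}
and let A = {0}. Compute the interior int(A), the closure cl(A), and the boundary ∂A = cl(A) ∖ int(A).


int(A) = {0}, cl(A) = {0, 1, 2, 3, 4}, ∂A = {1, 2, 3, 4}.

Closed sets in (X, τ) are complements of opens:
  closed(X, τ) = {∅, {1}, {2}, {3}, {1, 2}, {1, 3}, {2, 3}, {1, 2, 3}, {1, 2, 4}, {1, 2, 3, 4}, {0, 1, 2, 3, 4}}.
int(A) = ⋃ {U ∈ τ : U ⊆ A}. Opens contained in A: ∅, {0}.
Taking the union of these: int(A) = {0}.
cl(A) = ⋂ {C closed : A ⊆ C}. Closed sets containing A: {0, 1, 2, 3, 4}.
Intersecting these: cl(A) = {0, 1, 2, 3, 4}.
∂A = cl(A) ∖ int(A) = {0, 1, 2, 3, 4} ∖ {0} = {1, 2, 3, 4}.


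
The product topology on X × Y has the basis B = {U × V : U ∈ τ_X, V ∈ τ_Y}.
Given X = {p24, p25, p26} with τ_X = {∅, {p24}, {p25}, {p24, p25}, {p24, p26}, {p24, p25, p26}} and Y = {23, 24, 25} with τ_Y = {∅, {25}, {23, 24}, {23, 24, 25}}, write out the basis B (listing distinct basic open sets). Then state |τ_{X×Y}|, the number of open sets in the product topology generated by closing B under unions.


Basis B = {∅ × ∅, {p24} × {25}, {p25} × {25}, {p24} × {23, 24}, {p24, p25} × {25}, {p24, p26} × {25}, {p25} × {23, 24}, {p24} × {23, 24, 25}, {p24, p25, p26} × {25}, {p25} × {23, 24, 25}, {p24, p25} × {23, 24}, {p24, p26} × {23, 24}, {p24, p25} × {23, 24, 25}, {p24, p26} × {23, 24, 25}, {p24, p25, p26} × {23, 24}, {p24, p25, p26} × {23, 24, 25}}; |τ_{X×Y}| = 36.

Enumerate products U × V with U ∈ τ_X, V ∈ τ_Y (deduplicated):
  ∅ × ∅ = {} (∅)
  {p24} × {25} = {(p24,25)}
  {p25} × {25} = {(p25,25)}
  {p24} × {23, 24} = {(p24,23), (p24,24)}
  {p24, p25} × {25} = {(p24,25), (p25,25)}
  {p24, p26} × {25} = {(p24,25), (p26,25)}
  {p25} × {23, 24} = {(p25,23), (p25,24)}
  {p24} × {23, 24, 25} = {(p24,23), (p24,24), (p24,25)}
  {p24, p25, p26} × {25} = {(p24,25), (p25,25), (p26,25)}
  {p25} × {23, 24, 25} = {(p25,23), (p25,24), (p25,25)}
  {p24, p25} × {23, 24} = {(p24,23), (p24,24), (p25,23), (p25,24)}
  {p24, p26} × {23, 24} = {(p24,23), (p24,24), (p26,23), (p26,24)}
  {p24, p25} × {23, 24, 25} = {(p24,23), (p24,24), (p24,25), (p25,23), (p25,24), (p25,25)}
  {p24, p26} × {23, 24, 25} = {(p24,23), (p24,24), (p24,25), (p26,23), (p26,24), (p26,25)}
  {p24, p25, p26} × {23, 24} = {(p24,23), (p24,24), (p25,23), (p25,24), (p26,23), (p26,24)}
  {p24, p25, p26} × {23, 24, 25} = {(p24,23), (p24,24), (p24,25), (p25,23), (p25,24), (p25,25), (p26,23), (p26,24), (p26,25)}
These 16 distinct sets form the basis B.
Close under arbitrary unions to get τ_{X×Y}; counting gives |τ_{X×Y}| = 36.


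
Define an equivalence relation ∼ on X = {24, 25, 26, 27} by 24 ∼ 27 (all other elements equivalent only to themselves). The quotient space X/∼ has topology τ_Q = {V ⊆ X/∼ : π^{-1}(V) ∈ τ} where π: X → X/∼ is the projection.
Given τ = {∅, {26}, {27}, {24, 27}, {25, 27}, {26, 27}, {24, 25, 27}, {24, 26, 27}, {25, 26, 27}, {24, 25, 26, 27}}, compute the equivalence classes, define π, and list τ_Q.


X/∼ = {[24=27], [25], [26]}; |τ_Q| = 6.

Equivalence classes: [24=27], [25], [26].
Quotient map π: X → X/∼ sends 24 ↦ [24=27], 25 ↦ [25], 26 ↦ [26], 27 ↦ [24=27].
For each subset V ⊆ X/∼, compute π^{-1}(V) ⊆ X and check whether π^{-1}(V) ∈ τ. V is open in τ_Q iff π^{-1}(V) ∈ τ.
  V = {}: π^{-1}(V) = ∅ ∈ τ ✓.
  V = {[24=27]}: π^{-1}(V) = {24, 27} ∈ τ ✓.
  V = {[25]}: π^{-1}(V) = {25} ∉ τ ✗.
  V = {[24=27], [25]}: π^{-1}(V) = {24, 25, 27} ∈ τ ✓.
  V = {[26]}: π^{-1}(V) = {26} ∈ τ ✓.
  V = {[24=27], [26]}: π^{-1}(V) = {24, 26, 27} ∈ τ ✓.
  V = {[25], [26]}: π^{-1}(V) = {25, 26} ∉ τ ✗.
  V = {[24=27], [25], [26]}: π^{-1}(V) = {24, 25, 26, 27} ∈ τ ✓.
Open sets in the quotient: τ_Q = {{}, {[24=27]}, {[24=27], [25]}, {[26]}, {[24=27], [26]}, {[24=27], [25], [26]}} (6 elements).


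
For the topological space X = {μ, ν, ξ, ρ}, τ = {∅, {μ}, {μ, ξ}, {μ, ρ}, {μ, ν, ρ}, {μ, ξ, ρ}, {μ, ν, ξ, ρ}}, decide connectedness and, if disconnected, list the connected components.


(X, τ) is connected.

Find clopen sets (U ∈ τ with X ∖ U ∈ τ):
  U = ∅, X ∖ U = {μ, ν, ξ, ρ} — both open, so U is clopen.
  U = {μ, ν, ξ, ρ}, X ∖ U = ∅ — both open, so U is clopen.
Only trivial clopens (∅ and X) exist, so (X, τ) is connected.
Compute connected components by grouping points that agree on all clopens:
  component: {μ, ν, ξ, ρ}


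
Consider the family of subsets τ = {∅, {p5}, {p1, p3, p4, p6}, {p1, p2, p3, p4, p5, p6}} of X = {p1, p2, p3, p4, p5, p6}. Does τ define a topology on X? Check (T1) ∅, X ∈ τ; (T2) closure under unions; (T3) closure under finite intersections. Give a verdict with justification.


τ is NOT a topology on X.

Axiom (T1): ∅ ∈ τ? Yes; X ∈ τ? Yes.
Axiom (T2/T3): check pairwise unions and intersections of members of τ.
Counterexample for (T2): {p5} ∪ {p1, p3, p4, p6} = {p1, p3, p4, p5, p6} ∉ τ. Therefore τ is NOT a topology.


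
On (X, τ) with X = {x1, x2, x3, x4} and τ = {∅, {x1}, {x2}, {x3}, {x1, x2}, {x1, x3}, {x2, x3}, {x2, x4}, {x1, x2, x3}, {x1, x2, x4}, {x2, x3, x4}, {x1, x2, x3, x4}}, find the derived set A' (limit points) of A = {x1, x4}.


A' = ∅

For each x ∈ X, list the open sets U ∈ τ with x ∈ U, then check whether U ∩ (A ∖ {x}) ≠ ∅ for every such U.
  x = x1: open {x1} ∋ x has {x1} ∩ (A ∖ {x1}) = ∅, so x is NOT a limit point.
  x = x2: open {x2} ∋ x has {x2} ∩ (A ∖ {x2}) = ∅, so x is NOT a limit point.
  x = x3: open {x3} ∋ x has {x3} ∩ (A ∖ {x3}) = ∅, so x is NOT a limit point.
  x = x4: open {x2, x4} ∋ x has {x2, x4} ∩ (A ∖ {x4}) = ∅, so x is NOT a limit point.
Collecting: A' = ∅.


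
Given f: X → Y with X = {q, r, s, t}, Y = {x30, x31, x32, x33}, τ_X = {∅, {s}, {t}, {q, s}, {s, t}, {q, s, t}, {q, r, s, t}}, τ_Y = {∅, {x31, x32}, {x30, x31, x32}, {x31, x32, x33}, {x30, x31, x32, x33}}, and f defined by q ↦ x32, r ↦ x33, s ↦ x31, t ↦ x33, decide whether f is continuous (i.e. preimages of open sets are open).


f IS continuous.

Compute f^{-1}(U) for each U ∈ τ_Y:
  U = ∅: f^{-1}(U) = ∅ ∈ τ_X ✓.
  U = {x31, x32}: f^{-1}(U) = {q, s} ∈ τ_X ✓.
  U = {x30, x31, x32}: f^{-1}(U) = {q, s} ∈ τ_X ✓.
  U = {x31, x32, x33}: f^{-1}(U) = {q, r, s, t} ∈ τ_X ✓.
  U = {x30, x31, x32, x33}: f^{-1}(U) = {q, r, s, t} ∈ τ_X ✓.
Every preimage lies in τ_X, so f IS continuous.


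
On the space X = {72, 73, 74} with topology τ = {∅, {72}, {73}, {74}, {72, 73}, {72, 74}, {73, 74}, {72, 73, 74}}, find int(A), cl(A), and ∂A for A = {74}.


int(A) = {74}, cl(A) = {74}, ∂A = ∅.

Closed sets in (X, τ) are complements of opens:
  closed(X, τ) = {∅, {72}, {73}, {74}, {72, 73}, {72, 74}, {73, 74}, {72, 73, 74}}.
int(A) = ⋃ {U ∈ τ : U ⊆ A}. Opens contained in A: ∅, {74}.
Taking the union of these: int(A) = {74}.
cl(A) = ⋂ {C closed : A ⊆ C}. Closed sets containing A: {74}, {72, 74}, {73, 74}, {72, 73, 74}.
Intersecting these: cl(A) = {74}.
∂A = cl(A) ∖ int(A) = {74} ∖ {74} = ∅.


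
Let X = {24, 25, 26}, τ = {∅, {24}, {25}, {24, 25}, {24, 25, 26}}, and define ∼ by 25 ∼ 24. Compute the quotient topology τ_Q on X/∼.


X/∼ = {[24=25], [26]}; |τ_Q| = 3.

Equivalence classes: [24=25], [26].
Quotient map π: X → X/∼ sends 24 ↦ [24=25], 25 ↦ [24=25], 26 ↦ [26].
For each subset V ⊆ X/∼, compute π^{-1}(V) ⊆ X and check whether π^{-1}(V) ∈ τ. V is open in τ_Q iff π^{-1}(V) ∈ τ.
  V = {}: π^{-1}(V) = ∅ ∈ τ ✓.
  V = {[24=25]}: π^{-1}(V) = {24, 25} ∈ τ ✓.
  V = {[26]}: π^{-1}(V) = {26} ∉ τ ✗.
  V = {[24=25], [26]}: π^{-1}(V) = {24, 25, 26} ∈ τ ✓.
Open sets in the quotient: τ_Q = {{}, {[24=25]}, {[24=25], [26]}} (3 elements).


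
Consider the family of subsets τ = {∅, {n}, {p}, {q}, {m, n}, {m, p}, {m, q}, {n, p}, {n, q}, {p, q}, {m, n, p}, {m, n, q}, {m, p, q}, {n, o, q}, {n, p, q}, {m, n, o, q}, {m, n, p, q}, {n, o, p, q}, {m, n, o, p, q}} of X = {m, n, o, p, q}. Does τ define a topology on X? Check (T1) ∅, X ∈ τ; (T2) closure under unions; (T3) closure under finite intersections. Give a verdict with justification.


τ is NOT a topology on X.

Axiom (T1): ∅ ∈ τ? Yes; X ∈ τ? Yes.
Axiom (T2/T3): check pairwise unions and intersections of members of τ.
Counterexample for (T3): {m, n} ∩ {m, p} = {m} ∉ τ. Therefore τ is NOT a topology.


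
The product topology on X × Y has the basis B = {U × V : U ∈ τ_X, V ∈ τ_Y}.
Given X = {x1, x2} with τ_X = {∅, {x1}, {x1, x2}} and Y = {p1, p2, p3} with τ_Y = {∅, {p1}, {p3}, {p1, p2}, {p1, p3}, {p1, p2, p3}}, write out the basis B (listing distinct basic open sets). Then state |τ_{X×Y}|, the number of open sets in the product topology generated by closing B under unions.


Basis B = {∅ × ∅, {x1} × {p1}, {x1} × {p3}, {x1} × {p1, p2}, {x1} × {p1, p3}, {x1, x2} × {p1}, {x1, x2} × {p3}, {x1} × {p1, p2, p3}, {x1, x2} × {p1, p2}, {x1, x2} × {p1, p3}, {x1, x2} × {p1, p2, p3}}; |τ_{X×Y}| = 18.

Enumerate products U × V with U ∈ τ_X, V ∈ τ_Y (deduplicated):
  ∅ × ∅ = {} (∅)
  {x1} × {p1} = {(x1,p1)}
  {x1} × {p3} = {(x1,p3)}
  {x1} × {p1, p2} = {(x1,p1), (x1,p2)}
  {x1} × {p1, p3} = {(x1,p1), (x1,p3)}
  {x1, x2} × {p1} = {(x1,p1), (x2,p1)}
  {x1, x2} × {p3} = {(x1,p3), (x2,p3)}
  {x1} × {p1, p2, p3} = {(x1,p1), (x1,p2), (x1,p3)}
  {x1, x2} × {p1, p2} = {(x1,p1), (x1,p2), (x2,p1), (x2,p2)}
  {x1, x2} × {p1, p3} = {(x1,p1), (x1,p3), (x2,p1), (x2,p3)}
  {x1, x2} × {p1, p2, p3} = {(x1,p1), (x1,p2), (x1,p3), (x2,p1), (x2,p2), (x2,p3)}
These 11 distinct sets form the basis B.
Close under arbitrary unions to get τ_{X×Y}; counting gives |τ_{X×Y}| = 18.


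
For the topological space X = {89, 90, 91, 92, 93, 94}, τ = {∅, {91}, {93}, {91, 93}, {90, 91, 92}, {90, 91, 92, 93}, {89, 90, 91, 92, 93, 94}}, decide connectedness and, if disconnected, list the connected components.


(X, τ) is connected.

Find clopen sets (U ∈ τ with X ∖ U ∈ τ):
  U = ∅, X ∖ U = {89, 90, 91, 92, 93, 94} — both open, so U is clopen.
  U = {89, 90, 91, 92, 93, 94}, X ∖ U = ∅ — both open, so U is clopen.
Only trivial clopens (∅ and X) exist, so (X, τ) is connected.
Compute connected components by grouping points that agree on all clopens:
  component: {89, 90, 91, 92, 93, 94}


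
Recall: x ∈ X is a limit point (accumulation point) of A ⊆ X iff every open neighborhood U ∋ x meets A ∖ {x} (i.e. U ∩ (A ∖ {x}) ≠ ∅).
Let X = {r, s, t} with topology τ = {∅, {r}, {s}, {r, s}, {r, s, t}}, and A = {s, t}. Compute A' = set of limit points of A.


A' = {t}

For each x ∈ X, list the open sets U ∈ τ with x ∈ U, then check whether U ∩ (A ∖ {x}) ≠ ∅ for every such U.
  x = r: open {r} ∋ x has {r} ∩ (A ∖ {r}) = ∅, so x is NOT a limit point.
  x = s: open {s} ∋ x has {s} ∩ (A ∖ {s}) = ∅, so x is NOT a limit point.
  x = t: opens ∋ x are {r, s, t}; each meets A ∖ {t}, so x IS a limit point.
Collecting: A' = {t}.


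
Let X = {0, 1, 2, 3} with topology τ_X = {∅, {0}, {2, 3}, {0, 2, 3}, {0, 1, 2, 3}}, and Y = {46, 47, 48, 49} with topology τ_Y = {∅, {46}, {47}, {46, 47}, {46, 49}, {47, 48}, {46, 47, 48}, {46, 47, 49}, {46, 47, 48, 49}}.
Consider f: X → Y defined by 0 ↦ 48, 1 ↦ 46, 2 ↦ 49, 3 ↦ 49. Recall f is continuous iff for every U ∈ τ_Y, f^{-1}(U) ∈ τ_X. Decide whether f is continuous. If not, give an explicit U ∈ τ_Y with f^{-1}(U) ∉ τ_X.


f is NOT continuous.

Compute f^{-1}(U) for each U ∈ τ_Y:
  U = ∅: f^{-1}(U) = ∅ ∈ τ_X ✓.
  U = {46}: f^{-1}(U) = {1} ∉ τ_X ✗.
  U = {47}: f^{-1}(U) = ∅ ∈ τ_X ✓.
  U = {46, 47}: f^{-1}(U) = {1} ∉ τ_X ✗.
  U = {46, 49}: f^{-1}(U) = {1, 2, 3} ∉ τ_X ✗.
  U = {47, 48}: f^{-1}(U) = {0} ∈ τ_X ✓.
  U = {46, 47, 48}: f^{-1}(U) = {0, 1} ∉ τ_X ✗.
  U = {46, 47, 49}: f^{-1}(U) = {1, 2, 3} ∉ τ_X ✗.
  U = {46, 47, 48, 49}: f^{-1}(U) = {0, 1, 2, 3} ∈ τ_X ✓.
Found U = {46} with f^{-1}(U) = {1} not in τ_X. Therefore f is NOT continuous.


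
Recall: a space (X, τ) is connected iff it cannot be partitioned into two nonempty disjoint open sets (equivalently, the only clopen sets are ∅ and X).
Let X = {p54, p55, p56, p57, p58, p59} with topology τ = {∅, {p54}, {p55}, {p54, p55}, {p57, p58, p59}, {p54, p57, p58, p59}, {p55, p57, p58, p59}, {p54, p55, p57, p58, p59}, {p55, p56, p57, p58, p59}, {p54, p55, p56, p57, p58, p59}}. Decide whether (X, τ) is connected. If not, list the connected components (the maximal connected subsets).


(X, τ) is disconnected; components = [{p54}, {p55, p56, p57, p58, p59}].

Find clopen sets (U ∈ τ with X ∖ U ∈ τ):
  U = ∅, X ∖ U = {p54, p55, p56, p57, p58, p59} — both open, so U is clopen.
  U = {p54}, X ∖ U = {p55, p56, p57, p58, p59} — both open, so U is clopen.
  U = {p55, p56, p57, p58, p59}, X ∖ U = {p54} — both open, so U is clopen.
  U = {p54, p55, p56, p57, p58, p59}, X ∖ U = ∅ — both open, so U is clopen.
Nontrivial clopen(s) exist: e.g. {p55, p56, p57, p58, p59}. So (X, τ) is disconnected.
Compute connected components by grouping points that agree on all clopens:
  component: {p54}
  component: {p55, p56, p57, p58, p59}


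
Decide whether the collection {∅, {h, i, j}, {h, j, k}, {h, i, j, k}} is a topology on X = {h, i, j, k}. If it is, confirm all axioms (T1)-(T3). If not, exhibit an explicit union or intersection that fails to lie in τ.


τ is NOT a topology on X.

Axiom (T1): ∅ ∈ τ? Yes; X ∈ τ? Yes.
Axiom (T2/T3): check pairwise unions and intersections of members of τ.
Counterexample for (T3): {h, i, j} ∩ {h, j, k} = {h, j} ∉ τ. Therefore τ is NOT a topology.


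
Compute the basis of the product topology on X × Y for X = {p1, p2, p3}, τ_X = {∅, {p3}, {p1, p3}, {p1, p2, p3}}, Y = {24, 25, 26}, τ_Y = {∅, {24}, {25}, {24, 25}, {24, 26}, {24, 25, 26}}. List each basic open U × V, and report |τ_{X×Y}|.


Basis B = {∅ × ∅, {p3} × {24}, {p3} × {25}, {p1, p3} × {24}, {p1, p3} × {25}, {p3} × {24, 25}, {p3} × {24, 26}, {p1, p2, p3} × {24}, {p1, p2, p3} × {25}, {p3} × {24, 25, 26}, {p1, p3} × {24, 25}, {p1, p3} × {24, 26}, {p1, p3} × {24, 25, 26}, {p1, p2, p3} × {24, 25}, {p1, p2, p3} × {24, 26}, {p1, p2, p3} × {24, 25, 26}}; |τ_{X×Y}| = 40.

Enumerate products U × V with U ∈ τ_X, V ∈ τ_Y (deduplicated):
  ∅ × ∅ = {} (∅)
  {p3} × {24} = {(p3,24)}
  {p3} × {25} = {(p3,25)}
  {p1, p3} × {24} = {(p1,24), (p3,24)}
  {p1, p3} × {25} = {(p1,25), (p3,25)}
  {p3} × {24, 25} = {(p3,24), (p3,25)}
  {p3} × {24, 26} = {(p3,24), (p3,26)}
  {p1, p2, p3} × {24} = {(p1,24), (p2,24), (p3,24)}
  {p1, p2, p3} × {25} = {(p1,25), (p2,25), (p3,25)}
  {p3} × {24, 25, 26} = {(p3,24), (p3,25), (p3,26)}
  {p1, p3} × {24, 25} = {(p1,24), (p1,25), (p3,24), (p3,25)}
  {p1, p3} × {24, 26} = {(p1,24), (p1,26), (p3,24), (p3,26)}
  {p1, p3} × {24, 25, 26} = {(p1,24), (p1,25), (p1,26), (p3,24), (p3,25), (p3,26)}
  {p1, p2, p3} × {24, 25} = {(p1,24), (p1,25), (p2,24), (p2,25), (p3,24), (p3,25)}
  {p1, p2, p3} × {24, 26} = {(p1,24), (p1,26), (p2,24), (p2,26), (p3,24), (p3,26)}
  {p1, p2, p3} × {24, 25, 26} = {(p1,24), (p1,25), (p1,26), (p2,24), (p2,25), (p2,26), (p3,24), (p3,25), (p3,26)}
These 16 distinct sets form the basis B.
Close under arbitrary unions to get τ_{X×Y}; counting gives |τ_{X×Y}| = 40.


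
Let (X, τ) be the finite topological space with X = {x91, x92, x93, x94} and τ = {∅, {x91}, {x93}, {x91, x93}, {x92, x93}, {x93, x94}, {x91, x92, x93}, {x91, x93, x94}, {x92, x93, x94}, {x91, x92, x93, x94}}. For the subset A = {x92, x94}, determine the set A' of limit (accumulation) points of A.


A' = ∅

For each x ∈ X, list the open sets U ∈ τ with x ∈ U, then check whether U ∩ (A ∖ {x}) ≠ ∅ for every such U.
  x = x91: open {x91} ∋ x has {x91} ∩ (A ∖ {x91}) = ∅, so x is NOT a limit point.
  x = x92: open {x92, x93} ∋ x has {x92, x93} ∩ (A ∖ {x92}) = ∅, so x is NOT a limit point.
  x = x93: open {x93} ∋ x has {x93} ∩ (A ∖ {x93}) = ∅, so x is NOT a limit point.
  x = x94: open {x93, x94} ∋ x has {x93, x94} ∩ (A ∖ {x94}) = ∅, so x is NOT a limit point.
Collecting: A' = ∅.


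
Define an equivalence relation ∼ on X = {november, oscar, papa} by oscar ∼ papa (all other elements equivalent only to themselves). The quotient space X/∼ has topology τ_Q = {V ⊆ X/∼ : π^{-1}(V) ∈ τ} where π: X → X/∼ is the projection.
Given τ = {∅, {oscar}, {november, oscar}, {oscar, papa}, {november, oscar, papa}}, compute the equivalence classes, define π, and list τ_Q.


X/∼ = {[november], [oscar=papa]}; |τ_Q| = 3.

Equivalence classes: [november], [oscar=papa].
Quotient map π: X → X/∼ sends november ↦ [november], oscar ↦ [oscar=papa], papa ↦ [oscar=papa].
For each subset V ⊆ X/∼, compute π^{-1}(V) ⊆ X and check whether π^{-1}(V) ∈ τ. V is open in τ_Q iff π^{-1}(V) ∈ τ.
  V = {}: π^{-1}(V) = ∅ ∈ τ ✓.
  V = {[november]}: π^{-1}(V) = {november} ∉ τ ✗.
  V = {[oscar=papa]}: π^{-1}(V) = {oscar, papa} ∈ τ ✓.
  V = {[november], [oscar=papa]}: π^{-1}(V) = {november, oscar, papa} ∈ τ ✓.
Open sets in the quotient: τ_Q = {{}, {[oscar=papa]}, {[november], [oscar=papa]}} (3 elements).


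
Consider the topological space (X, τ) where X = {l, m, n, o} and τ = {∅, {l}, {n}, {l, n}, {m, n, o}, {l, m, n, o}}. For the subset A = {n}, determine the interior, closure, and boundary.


int(A) = {n}, cl(A) = {m, n, o}, ∂A = {m, o}.

Closed sets in (X, τ) are complements of opens:
  closed(X, τ) = {∅, {l}, {m, o}, {l, m, o}, {m, n, o}, {l, m, n, o}}.
int(A) = ⋃ {U ∈ τ : U ⊆ A}. Opens contained in A: ∅, {n}.
Taking the union of these: int(A) = {n}.
cl(A) = ⋂ {C closed : A ⊆ C}. Closed sets containing A: {m, n, o}, {l, m, n, o}.
Intersecting these: cl(A) = {m, n, o}.
∂A = cl(A) ∖ int(A) = {m, n, o} ∖ {n} = {m, o}.


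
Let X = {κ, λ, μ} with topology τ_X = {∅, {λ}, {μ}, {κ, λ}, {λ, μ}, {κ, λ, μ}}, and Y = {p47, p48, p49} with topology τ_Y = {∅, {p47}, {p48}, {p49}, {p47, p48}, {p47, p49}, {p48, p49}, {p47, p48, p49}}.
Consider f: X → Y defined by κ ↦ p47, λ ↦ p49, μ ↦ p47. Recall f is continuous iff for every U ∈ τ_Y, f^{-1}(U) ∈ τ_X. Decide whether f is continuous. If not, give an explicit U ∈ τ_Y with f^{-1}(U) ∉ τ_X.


f is NOT continuous.

Compute f^{-1}(U) for each U ∈ τ_Y:
  U = ∅: f^{-1}(U) = ∅ ∈ τ_X ✓.
  U = {p47}: f^{-1}(U) = {κ, μ} ∉ τ_X ✗.
  U = {p48}: f^{-1}(U) = ∅ ∈ τ_X ✓.
  U = {p49}: f^{-1}(U) = {λ} ∈ τ_X ✓.
  U = {p47, p48}: f^{-1}(U) = {κ, μ} ∉ τ_X ✗.
  U = {p47, p49}: f^{-1}(U) = {κ, λ, μ} ∈ τ_X ✓.
  U = {p48, p49}: f^{-1}(U) = {λ} ∈ τ_X ✓.
  U = {p47, p48, p49}: f^{-1}(U) = {κ, λ, μ} ∈ τ_X ✓.
Found U = {p47} with f^{-1}(U) = {κ, μ} not in τ_X. Therefore f is NOT continuous.


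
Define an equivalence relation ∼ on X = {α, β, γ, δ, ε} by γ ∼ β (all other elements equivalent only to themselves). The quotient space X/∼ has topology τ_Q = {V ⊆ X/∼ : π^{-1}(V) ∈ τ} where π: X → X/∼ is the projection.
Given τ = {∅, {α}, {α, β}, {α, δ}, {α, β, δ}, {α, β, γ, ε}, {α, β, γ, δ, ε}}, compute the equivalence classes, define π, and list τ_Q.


X/∼ = {[α], [β=γ], [δ], [ε]}; |τ_Q| = 5.

Equivalence classes: [α], [β=γ], [δ], [ε].
Quotient map π: X → X/∼ sends α ↦ [α], β ↦ [β=γ], γ ↦ [β=γ], δ ↦ [δ], ε ↦ [ε].
For each subset V ⊆ X/∼, compute π^{-1}(V) ⊆ X and check whether π^{-1}(V) ∈ τ. V is open in τ_Q iff π^{-1}(V) ∈ τ.
  V = {}: π^{-1}(V) = ∅ ∈ τ ✓.
  V = {[α]}: π^{-1}(V) = {α} ∈ τ ✓.
  V = {[β=γ]}: π^{-1}(V) = {β, γ} ∉ τ ✗.
  V = {[α], [β=γ]}: π^{-1}(V) = {α, β, γ} ∉ τ ✗.
  V = {[δ]}: π^{-1}(V) = {δ} ∉ τ ✗.
  V = {[α], [δ]}: π^{-1}(V) = {α, δ} ∈ τ ✓.
  V = {[β=γ], [δ]}: π^{-1}(V) = {β, γ, δ} ∉ τ ✗.
  V = {[α], [β=γ], [δ]}: π^{-1}(V) = {α, β, γ, δ} ∉ τ ✗.
  V = {[ε]}: π^{-1}(V) = {ε} ∉ τ ✗.
  V = {[α], [ε]}: π^{-1}(V) = {α, ε} ∉ τ ✗.
  V = {[β=γ], [ε]}: π^{-1}(V) = {β, γ, ε} ∉ τ ✗.
  V = {[α], [β=γ], [ε]}: π^{-1}(V) = {α, β, γ, ε} ∈ τ ✓.
  V = {[δ], [ε]}: π^{-1}(V) = {δ, ε} ∉ τ ✗.
  V = {[α], [δ], [ε]}: π^{-1}(V) = {α, δ, ε} ∉ τ ✗.
  V = {[β=γ], [δ], [ε]}: π^{-1}(V) = {β, γ, δ, ε} ∉ τ ✗.
  V = {[α], [β=γ], [δ], [ε]}: π^{-1}(V) = {α, β, γ, δ, ε} ∈ τ ✓.
Open sets in the quotient: τ_Q = {{}, {[α]}, {[α], [δ]}, {[α], [β=γ], [ε]}, {[α], [β=γ], [δ], [ε]}} (5 elements).


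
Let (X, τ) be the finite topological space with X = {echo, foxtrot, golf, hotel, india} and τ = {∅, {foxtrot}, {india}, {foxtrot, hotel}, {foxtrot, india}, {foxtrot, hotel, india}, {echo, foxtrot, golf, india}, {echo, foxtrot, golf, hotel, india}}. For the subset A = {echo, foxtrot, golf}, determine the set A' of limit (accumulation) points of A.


A' = {echo, golf, hotel}

For each x ∈ X, list the open sets U ∈ τ with x ∈ U, then check whether U ∩ (A ∖ {x}) ≠ ∅ for every such U.
  x = echo: opens ∋ x are {echo, foxtrot, golf, india}, {echo, foxtrot, golf, hotel, india}; each meets A ∖ {echo}, so x IS a limit point.
  x = foxtrot: open {foxtrot} ∋ x has {foxtrot} ∩ (A ∖ {foxtrot}) = ∅, so x is NOT a limit point.
  x = golf: opens ∋ x are {echo, foxtrot, golf, india}, {echo, foxtrot, golf, hotel, india}; each meets A ∖ {golf}, so x IS a limit point.
  x = hotel: opens ∋ x are {foxtrot, hotel}, {foxtrot, hotel, india}, {echo, foxtrot, golf, hotel, india}; each meets A ∖ {hotel}, so x IS a limit point.
  x = india: open {india} ∋ x has {india} ∩ (A ∖ {india}) = ∅, so x is NOT a limit point.
Collecting: A' = {echo, golf, hotel}.


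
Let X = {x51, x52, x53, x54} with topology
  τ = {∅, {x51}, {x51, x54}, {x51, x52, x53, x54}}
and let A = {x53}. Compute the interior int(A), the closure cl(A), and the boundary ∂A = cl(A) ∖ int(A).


int(A) = ∅, cl(A) = {x52, x53}, ∂A = {x52, x53}.

Closed sets in (X, τ) are complements of opens:
  closed(X, τ) = {∅, {x52, x53}, {x52, x53, x54}, {x51, x52, x53, x54}}.
int(A) = ⋃ {U ∈ τ : U ⊆ A}. Opens contained in A: ∅.
Taking the union of these: int(A) = ∅.
cl(A) = ⋂ {C closed : A ⊆ C}. Closed sets containing A: {x52, x53}, {x52, x53, x54}, {x51, x52, x53, x54}.
Intersecting these: cl(A) = {x52, x53}.
∂A = cl(A) ∖ int(A) = {x52, x53} ∖ ∅ = {x52, x53}.


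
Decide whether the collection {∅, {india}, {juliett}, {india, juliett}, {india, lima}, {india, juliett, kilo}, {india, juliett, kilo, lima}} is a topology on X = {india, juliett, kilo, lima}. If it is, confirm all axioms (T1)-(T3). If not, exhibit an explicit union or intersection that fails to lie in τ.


τ is NOT a topology on X.

Axiom (T1): ∅ ∈ τ? Yes; X ∈ τ? Yes.
Axiom (T2/T3): check pairwise unions and intersections of members of τ.
Counterexample for (T2): {juliett} ∪ {india, lima} = {india, juliett, lima} ∉ τ. Therefore τ is NOT a topology.


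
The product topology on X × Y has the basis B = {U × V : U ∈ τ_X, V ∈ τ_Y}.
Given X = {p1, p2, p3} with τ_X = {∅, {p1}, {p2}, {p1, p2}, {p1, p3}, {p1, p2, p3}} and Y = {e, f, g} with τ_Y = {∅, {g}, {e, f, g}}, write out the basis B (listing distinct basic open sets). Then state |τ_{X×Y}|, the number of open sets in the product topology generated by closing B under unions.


Basis B = {∅ × ∅, {p1} × {g}, {p2} × {g}, {p1, p2} × {g}, {p1, p3} × {g}, {p1} × {e, f, g}, {p1, p2, p3} × {g}, {p2} × {e, f, g}, {p1, p2} × {e, f, g}, {p1, p3} × {e, f, g}, {p1, p2, p3} × {e, f, g}}; |τ_{X×Y}| = 18.

Enumerate products U × V with U ∈ τ_X, V ∈ τ_Y (deduplicated):
  ∅ × ∅ = {} (∅)
  {p1} × {g} = {(p1,g)}
  {p2} × {g} = {(p2,g)}
  {p1, p2} × {g} = {(p1,g), (p2,g)}
  {p1, p3} × {g} = {(p1,g), (p3,g)}
  {p1} × {e, f, g} = {(p1,e), (p1,f), (p1,g)}
  {p1, p2, p3} × {g} = {(p1,g), (p2,g), (p3,g)}
  {p2} × {e, f, g} = {(p2,e), (p2,f), (p2,g)}
  {p1, p2} × {e, f, g} = {(p1,e), (p1,f), (p1,g), (p2,e), (p2,f), (p2,g)}
  {p1, p3} × {e, f, g} = {(p1,e), (p1,f), (p1,g), (p3,e), (p3,f), (p3,g)}
  {p1, p2, p3} × {e, f, g} = {(p1,e), (p1,f), (p1,g), (p2,e), (p2,f), (p2,g), (p3,e), (p3,f), (p3,g)}
These 11 distinct sets form the basis B.
Close under arbitrary unions to get τ_{X×Y}; counting gives |τ_{X×Y}| = 18.


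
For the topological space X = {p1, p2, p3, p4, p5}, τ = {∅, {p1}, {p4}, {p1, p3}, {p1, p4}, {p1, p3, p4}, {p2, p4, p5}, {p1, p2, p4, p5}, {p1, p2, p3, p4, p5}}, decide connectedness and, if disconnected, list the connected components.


(X, τ) is disconnected; components = [{p1, p3}, {p2, p4, p5}].

Find clopen sets (U ∈ τ with X ∖ U ∈ τ):
  U = ∅, X ∖ U = {p1, p2, p3, p4, p5} — both open, so U is clopen.
  U = {p1, p3}, X ∖ U = {p2, p4, p5} — both open, so U is clopen.
  U = {p2, p4, p5}, X ∖ U = {p1, p3} — both open, so U is clopen.
  U = {p1, p2, p3, p4, p5}, X ∖ U = ∅ — both open, so U is clopen.
Nontrivial clopen(s) exist: e.g. {p1, p3}. So (X, τ) is disconnected.
Compute connected components by grouping points that agree on all clopens:
  component: {p1, p3}
  component: {p2, p4, p5}


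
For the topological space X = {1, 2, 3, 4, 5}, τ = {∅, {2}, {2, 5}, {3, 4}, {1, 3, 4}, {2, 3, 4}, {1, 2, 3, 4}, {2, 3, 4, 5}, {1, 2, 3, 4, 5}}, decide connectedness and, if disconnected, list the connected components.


(X, τ) is disconnected; components = [{2, 5}, {1, 3, 4}].

Find clopen sets (U ∈ τ with X ∖ U ∈ τ):
  U = ∅, X ∖ U = {1, 2, 3, 4, 5} — both open, so U is clopen.
  U = {2, 5}, X ∖ U = {1, 3, 4} — both open, so U is clopen.
  U = {1, 3, 4}, X ∖ U = {2, 5} — both open, so U is clopen.
  U = {1, 2, 3, 4, 5}, X ∖ U = ∅ — both open, so U is clopen.
Nontrivial clopen(s) exist: e.g. {2, 5}. So (X, τ) is disconnected.
Compute connected components by grouping points that agree on all clopens:
  component: {2, 5}
  component: {1, 3, 4}


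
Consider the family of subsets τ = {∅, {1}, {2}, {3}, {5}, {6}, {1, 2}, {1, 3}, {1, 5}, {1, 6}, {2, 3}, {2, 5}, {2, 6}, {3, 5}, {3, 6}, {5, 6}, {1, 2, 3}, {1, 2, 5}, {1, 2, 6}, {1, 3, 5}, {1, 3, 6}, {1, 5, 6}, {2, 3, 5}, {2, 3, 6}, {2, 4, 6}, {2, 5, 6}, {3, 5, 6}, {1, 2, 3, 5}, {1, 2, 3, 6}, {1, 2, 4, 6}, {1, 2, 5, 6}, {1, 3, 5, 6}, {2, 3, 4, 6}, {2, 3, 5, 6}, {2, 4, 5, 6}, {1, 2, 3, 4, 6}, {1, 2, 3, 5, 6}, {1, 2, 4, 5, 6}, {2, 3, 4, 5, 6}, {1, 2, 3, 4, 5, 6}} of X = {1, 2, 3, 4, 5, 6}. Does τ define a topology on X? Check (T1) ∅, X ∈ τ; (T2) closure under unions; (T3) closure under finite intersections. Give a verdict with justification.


τ IS a topology on X.

Axiom (T1): ∅ ∈ τ? Yes; X ∈ τ? Yes.
Axiom (T2/T3): check pairwise unions and intersections of members of τ.
All pairwise intersections and unions checked — each lies in τ. Therefore τ satisfies (T1), (T2), (T3): it IS a topology on X.


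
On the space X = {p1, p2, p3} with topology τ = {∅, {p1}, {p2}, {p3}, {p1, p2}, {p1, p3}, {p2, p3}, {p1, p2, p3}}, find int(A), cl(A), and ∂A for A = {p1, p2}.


int(A) = {p1, p2}, cl(A) = {p1, p2}, ∂A = ∅.

Closed sets in (X, τ) are complements of opens:
  closed(X, τ) = {∅, {p1}, {p2}, {p3}, {p1, p2}, {p1, p3}, {p2, p3}, {p1, p2, p3}}.
int(A) = ⋃ {U ∈ τ : U ⊆ A}. Opens contained in A: ∅, {p1}, {p2}, {p1, p2}.
Taking the union of these: int(A) = {p1, p2}.
cl(A) = ⋂ {C closed : A ⊆ C}. Closed sets containing A: {p1, p2}, {p1, p2, p3}.
Intersecting these: cl(A) = {p1, p2}.
∂A = cl(A) ∖ int(A) = {p1, p2} ∖ {p1, p2} = ∅.


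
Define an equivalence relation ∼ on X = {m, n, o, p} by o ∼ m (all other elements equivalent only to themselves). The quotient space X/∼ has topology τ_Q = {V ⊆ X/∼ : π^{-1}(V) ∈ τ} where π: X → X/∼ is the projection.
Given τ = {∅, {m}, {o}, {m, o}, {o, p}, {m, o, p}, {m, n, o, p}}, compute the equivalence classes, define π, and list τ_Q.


X/∼ = {[m=o], [n], [p]}; |τ_Q| = 4.

Equivalence classes: [m=o], [n], [p].
Quotient map π: X → X/∼ sends m ↦ [m=o], n ↦ [n], o ↦ [m=o], p ↦ [p].
For each subset V ⊆ X/∼, compute π^{-1}(V) ⊆ X and check whether π^{-1}(V) ∈ τ. V is open in τ_Q iff π^{-1}(V) ∈ τ.
  V = {}: π^{-1}(V) = ∅ ∈ τ ✓.
  V = {[m=o]}: π^{-1}(V) = {m, o} ∈ τ ✓.
  V = {[n]}: π^{-1}(V) = {n} ∉ τ ✗.
  V = {[m=o], [n]}: π^{-1}(V) = {m, n, o} ∉ τ ✗.
  V = {[p]}: π^{-1}(V) = {p} ∉ τ ✗.
  V = {[m=o], [p]}: π^{-1}(V) = {m, o, p} ∈ τ ✓.
  V = {[n], [p]}: π^{-1}(V) = {n, p} ∉ τ ✗.
  V = {[m=o], [n], [p]}: π^{-1}(V) = {m, n, o, p} ∈ τ ✓.
Open sets in the quotient: τ_Q = {{}, {[m=o]}, {[m=o], [p]}, {[m=o], [n], [p]}} (4 elements).


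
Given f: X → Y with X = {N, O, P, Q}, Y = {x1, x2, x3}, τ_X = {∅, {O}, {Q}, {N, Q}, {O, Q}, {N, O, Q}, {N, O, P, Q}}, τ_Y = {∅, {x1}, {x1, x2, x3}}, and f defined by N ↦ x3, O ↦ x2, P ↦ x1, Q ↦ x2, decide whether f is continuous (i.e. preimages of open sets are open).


f is NOT continuous.

Compute f^{-1}(U) for each U ∈ τ_Y:
  U = ∅: f^{-1}(U) = ∅ ∈ τ_X ✓.
  U = {x1}: f^{-1}(U) = {P} ∉ τ_X ✗.
  U = {x1, x2, x3}: f^{-1}(U) = {N, O, P, Q} ∈ τ_X ✓.
Found U = {x1} with f^{-1}(U) = {P} not in τ_X. Therefore f is NOT continuous.


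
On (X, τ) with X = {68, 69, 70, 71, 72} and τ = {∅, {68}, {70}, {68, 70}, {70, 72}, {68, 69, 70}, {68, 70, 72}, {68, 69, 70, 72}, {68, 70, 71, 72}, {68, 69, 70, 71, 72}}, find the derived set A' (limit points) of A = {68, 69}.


A' = {69, 71}

For each x ∈ X, list the open sets U ∈ τ with x ∈ U, then check whether U ∩ (A ∖ {x}) ≠ ∅ for every such U.
  x = 68: open {68} ∋ x has {68} ∩ (A ∖ {68}) = ∅, so x is NOT a limit point.
  x = 69: opens ∋ x are {68, 69, 70}, {68, 69, 70, 72}, {68, 69, 70, 71, 72}; each meets A ∖ {69}, so x IS a limit point.
  x = 70: open {70} ∋ x has {70} ∩ (A ∖ {70}) = ∅, so x is NOT a limit point.
  x = 71: opens ∋ x are {68, 70, 71, 72}, {68, 69, 70, 71, 72}; each meets A ∖ {71}, so x IS a limit point.
  x = 72: open {70, 72} ∋ x has {70, 72} ∩ (A ∖ {72}) = ∅, so x is NOT a limit point.
Collecting: A' = {69, 71}.


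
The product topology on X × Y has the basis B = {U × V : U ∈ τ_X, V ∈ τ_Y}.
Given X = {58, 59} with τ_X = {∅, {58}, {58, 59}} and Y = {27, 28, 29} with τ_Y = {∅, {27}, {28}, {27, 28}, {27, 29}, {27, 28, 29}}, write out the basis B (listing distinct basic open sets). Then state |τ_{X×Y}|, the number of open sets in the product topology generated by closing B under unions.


Basis B = {∅ × ∅, {58} × {27}, {58} × {28}, {58} × {27, 28}, {58} × {27, 29}, {58, 59} × {27}, {58, 59} × {28}, {58} × {27, 28, 29}, {58, 59} × {27, 28}, {58, 59} × {27, 29}, {58, 59} × {27, 28, 29}}; |τ_{X×Y}| = 18.

Enumerate products U × V with U ∈ τ_X, V ∈ τ_Y (deduplicated):
  ∅ × ∅ = {} (∅)
  {58} × {27} = {(58,27)}
  {58} × {28} = {(58,28)}
  {58} × {27, 28} = {(58,27), (58,28)}
  {58} × {27, 29} = {(58,27), (58,29)}
  {58, 59} × {27} = {(58,27), (59,27)}
  {58, 59} × {28} = {(58,28), (59,28)}
  {58} × {27, 28, 29} = {(58,27), (58,28), (58,29)}
  {58, 59} × {27, 28} = {(58,27), (58,28), (59,27), (59,28)}
  {58, 59} × {27, 29} = {(58,27), (58,29), (59,27), (59,29)}
  {58, 59} × {27, 28, 29} = {(58,27), (58,28), (58,29), (59,27), (59,28), (59,29)}
These 11 distinct sets form the basis B.
Close under arbitrary unions to get τ_{X×Y}; counting gives |τ_{X×Y}| = 18.


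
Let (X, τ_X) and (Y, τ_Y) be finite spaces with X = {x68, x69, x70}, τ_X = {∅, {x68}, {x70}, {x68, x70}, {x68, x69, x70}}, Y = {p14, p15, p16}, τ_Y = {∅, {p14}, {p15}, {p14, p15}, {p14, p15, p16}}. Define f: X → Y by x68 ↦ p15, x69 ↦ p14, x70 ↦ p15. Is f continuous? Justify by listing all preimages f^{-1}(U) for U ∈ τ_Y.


f is NOT continuous.

Compute f^{-1}(U) for each U ∈ τ_Y:
  U = ∅: f^{-1}(U) = ∅ ∈ τ_X ✓.
  U = {p14}: f^{-1}(U) = {x69} ∉ τ_X ✗.
  U = {p15}: f^{-1}(U) = {x68, x70} ∈ τ_X ✓.
  U = {p14, p15}: f^{-1}(U) = {x68, x69, x70} ∈ τ_X ✓.
  U = {p14, p15, p16}: f^{-1}(U) = {x68, x69, x70} ∈ τ_X ✓.
Found U = {p14} with f^{-1}(U) = {x69} not in τ_X. Therefore f is NOT continuous.


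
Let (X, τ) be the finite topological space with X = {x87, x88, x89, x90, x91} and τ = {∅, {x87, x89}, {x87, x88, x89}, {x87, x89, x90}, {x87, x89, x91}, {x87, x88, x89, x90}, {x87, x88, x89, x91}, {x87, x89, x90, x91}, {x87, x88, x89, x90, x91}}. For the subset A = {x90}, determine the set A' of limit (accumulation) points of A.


A' = ∅

For each x ∈ X, list the open sets U ∈ τ with x ∈ U, then check whether U ∩ (A ∖ {x}) ≠ ∅ for every such U.
  x = x87: open {x87, x89} ∋ x has {x87, x89} ∩ (A ∖ {x87}) = ∅, so x is NOT a limit point.
  x = x88: open {x87, x88, x89} ∋ x has {x87, x88, x89} ∩ (A ∖ {x88}) = ∅, so x is NOT a limit point.
  x = x89: open {x87, x89} ∋ x has {x87, x89} ∩ (A ∖ {x89}) = ∅, so x is NOT a limit point.
  x = x90: open {x87, x89, x90} ∋ x has {x87, x89, x90} ∩ (A ∖ {x90}) = ∅, so x is NOT a limit point.
  x = x91: open {x87, x89, x91} ∋ x has {x87, x89, x91} ∩ (A ∖ {x91}) = ∅, so x is NOT a limit point.
Collecting: A' = ∅.


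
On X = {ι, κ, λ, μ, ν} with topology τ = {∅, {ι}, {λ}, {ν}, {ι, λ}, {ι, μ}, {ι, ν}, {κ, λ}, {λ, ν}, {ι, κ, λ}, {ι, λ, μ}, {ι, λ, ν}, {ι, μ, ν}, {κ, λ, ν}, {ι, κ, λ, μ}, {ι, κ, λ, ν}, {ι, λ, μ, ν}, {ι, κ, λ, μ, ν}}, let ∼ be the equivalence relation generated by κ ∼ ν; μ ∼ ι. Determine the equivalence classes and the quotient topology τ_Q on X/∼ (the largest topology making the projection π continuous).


X/∼ = {[ι=μ], [κ=ν], [λ]}; |τ_Q| = 6.

Equivalence classes: [ι=μ], [κ=ν], [λ].
Quotient map π: X → X/∼ sends ι ↦ [ι=μ], κ ↦ [κ=ν], λ ↦ [λ], μ ↦ [ι=μ], ν ↦ [κ=ν].
For each subset V ⊆ X/∼, compute π^{-1}(V) ⊆ X and check whether π^{-1}(V) ∈ τ. V is open in τ_Q iff π^{-1}(V) ∈ τ.
  V = {}: π^{-1}(V) = ∅ ∈ τ ✓.
  V = {[ι=μ]}: π^{-1}(V) = {ι, μ} ∈ τ ✓.
  V = {[κ=ν]}: π^{-1}(V) = {κ, ν} ∉ τ ✗.
  V = {[ι=μ], [κ=ν]}: π^{-1}(V) = {ι, κ, μ, ν} ∉ τ ✗.
  V = {[λ]}: π^{-1}(V) = {λ} ∈ τ ✓.
  V = {[ι=μ], [λ]}: π^{-1}(V) = {ι, λ, μ} ∈ τ ✓.
  V = {[κ=ν], [λ]}: π^{-1}(V) = {κ, λ, ν} ∈ τ ✓.
  V = {[ι=μ], [κ=ν], [λ]}: π^{-1}(V) = {ι, κ, λ, μ, ν} ∈ τ ✓.
Open sets in the quotient: τ_Q = {{}, {[ι=μ]}, {[λ]}, {[ι=μ], [λ]}, {[κ=ν], [λ]}, {[ι=μ], [κ=ν], [λ]}} (6 elements).


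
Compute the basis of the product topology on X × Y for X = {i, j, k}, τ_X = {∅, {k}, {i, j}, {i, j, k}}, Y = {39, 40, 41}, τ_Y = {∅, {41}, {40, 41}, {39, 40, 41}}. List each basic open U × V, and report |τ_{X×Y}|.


Basis B = {∅ × ∅, {k} × {41}, {i, j} × {41}, {k} × {40, 41}, {i, j, k} × {41}, {k} × {39, 40, 41}, {i, j} × {40, 41}, {i, j} × {39, 40, 41}, {i, j, k} × {40, 41}, {i, j, k} × {39, 40, 41}}; |τ_{X×Y}| = 16.

Enumerate products U × V with U ∈ τ_X, V ∈ τ_Y (deduplicated):
  ∅ × ∅ = {} (∅)
  {k} × {41} = {(k,41)}
  {i, j} × {41} = {(i,41), (j,41)}
  {k} × {40, 41} = {(k,40), (k,41)}
  {i, j, k} × {41} = {(i,41), (j,41), (k,41)}
  {k} × {39, 40, 41} = {(k,39), (k,40), (k,41)}
  {i, j} × {40, 41} = {(i,40), (i,41), (j,40), (j,41)}
  {i, j} × {39, 40, 41} = {(i,39), (i,40), (i,41), (j,39), (j,40), (j,41)}
  {i, j, k} × {40, 41} = {(i,40), (i,41), (j,40), (j,41), (k,40), (k,41)}
  {i, j, k} × {39, 40, 41} = {(i,39), (i,40), (i,41), (j,39), (j,40), (j,41), (k,39), (k,40), (k,41)}
These 10 distinct sets form the basis B.
Close under arbitrary unions to get τ_{X×Y}; counting gives |τ_{X×Y}| = 16.


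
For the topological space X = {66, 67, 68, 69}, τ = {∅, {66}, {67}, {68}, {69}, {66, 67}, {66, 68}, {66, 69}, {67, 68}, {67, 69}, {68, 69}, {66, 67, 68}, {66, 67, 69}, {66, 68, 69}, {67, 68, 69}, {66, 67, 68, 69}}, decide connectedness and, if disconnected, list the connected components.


(X, τ) is disconnected; components = [{66}, {67}, {68}, {69}].

Find clopen sets (U ∈ τ with X ∖ U ∈ τ):
  U = ∅, X ∖ U = {66, 67, 68, 69} — both open, so U is clopen.
  U = {66}, X ∖ U = {67, 68, 69} — both open, so U is clopen.
  U = {67}, X ∖ U = {66, 68, 69} — both open, so U is clopen.
  U = {68}, X ∖ U = {66, 67, 69} — both open, so U is clopen.
  U = {69}, X ∖ U = {66, 67, 68} — both open, so U is clopen.
  U = {66, 67}, X ∖ U = {68, 69} — both open, so U is clopen.
  U = {66, 68}, X ∖ U = {67, 69} — both open, so U is clopen.
  U = {66, 69}, X ∖ U = {67, 68} — both open, so U is clopen.
  U = {67, 68}, X ∖ U = {66, 69} — both open, so U is clopen.
  U = {67, 69}, X ∖ U = {66, 68} — both open, so U is clopen.
  U = {68, 69}, X ∖ U = {66, 67} — both open, so U is clopen.
  U = {66, 67, 68}, X ∖ U = {69} — both open, so U is clopen.
  U = {66, 67, 69}, X ∖ U = {68} — both open, so U is clopen.
  U = {66, 68, 69}, X ∖ U = {67} — both open, so U is clopen.
  U = {67, 68, 69}, X ∖ U = {66} — both open, so U is clopen.
  U = {66, 67, 68, 69}, X ∖ U = ∅ — both open, so U is clopen.
Nontrivial clopen(s) exist: e.g. {67}. So (X, τ) is disconnected.
Compute connected components by grouping points that agree on all clopens:
  component: {66}
  component: {67}
  component: {68}
  component: {69}
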